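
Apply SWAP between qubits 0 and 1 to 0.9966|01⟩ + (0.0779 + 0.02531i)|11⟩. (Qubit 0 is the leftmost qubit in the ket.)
0.9966|10⟩ + (0.0779 + 0.02531i)|11⟩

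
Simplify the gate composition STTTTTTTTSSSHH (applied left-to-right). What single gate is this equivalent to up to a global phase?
I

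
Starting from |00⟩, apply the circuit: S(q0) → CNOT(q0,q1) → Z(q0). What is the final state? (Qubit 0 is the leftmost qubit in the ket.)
|00⟩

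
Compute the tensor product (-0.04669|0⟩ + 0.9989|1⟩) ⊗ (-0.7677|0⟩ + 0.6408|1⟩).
0.03584|00⟩ - 0.02992|01⟩ - 0.7669|10⟩ + 0.6401|11⟩

amp(|b₁b₂…⟩) = product of the factor amplitudes for bits b₁, b₂, …; only kets whose every factor amplitude is nonzero survive.
|00⟩: (-0.04669)(-0.7677) = 0.03584
|01⟩: (-0.04669)(0.6408) = -0.02992
|10⟩: (0.9989)(-0.7677) = -0.7669
|11⟩: (0.9989)(0.6408) = 0.6401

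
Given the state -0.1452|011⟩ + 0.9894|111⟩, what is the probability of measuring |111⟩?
0.9789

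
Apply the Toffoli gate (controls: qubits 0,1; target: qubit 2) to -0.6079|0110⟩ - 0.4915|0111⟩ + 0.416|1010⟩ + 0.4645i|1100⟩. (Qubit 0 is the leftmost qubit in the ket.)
-0.6079|0110⟩ - 0.4915|0111⟩ + 0.416|1010⟩ + 0.4645i|1110⟩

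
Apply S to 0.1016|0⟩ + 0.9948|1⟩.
0.1016|0⟩ + 0.9948i|1⟩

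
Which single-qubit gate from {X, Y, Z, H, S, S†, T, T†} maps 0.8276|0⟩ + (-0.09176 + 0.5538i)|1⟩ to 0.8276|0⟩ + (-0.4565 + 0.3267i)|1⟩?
T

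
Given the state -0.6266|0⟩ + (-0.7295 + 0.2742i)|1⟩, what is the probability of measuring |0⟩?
0.3926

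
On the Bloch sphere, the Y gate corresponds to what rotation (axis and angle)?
Rotation by π around the y-axis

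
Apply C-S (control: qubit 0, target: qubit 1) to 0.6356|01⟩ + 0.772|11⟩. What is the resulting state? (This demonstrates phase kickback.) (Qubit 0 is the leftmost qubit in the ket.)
0.6356|01⟩ + 0.772i|11⟩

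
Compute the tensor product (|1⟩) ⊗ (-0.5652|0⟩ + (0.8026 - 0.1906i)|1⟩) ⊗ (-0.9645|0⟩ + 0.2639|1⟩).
0.5451|100⟩ - 0.1492|101⟩ + (-0.7741 + 0.1838i)|110⟩ + (0.2118 - 0.0503i)|111⟩

amp(|b₁b₂…⟩) = product of the factor amplitudes for bits b₁, b₂, …; only kets whose every factor amplitude is nonzero survive.
|100⟩: (1)(-0.5652)(-0.9645) = 0.5451
|101⟩: (1)(-0.5652)(0.2639) = -0.1492
|110⟩: (1)(0.8026 - 0.1906i)(-0.9645) = (-0.7741 + 0.1838i)
|111⟩: (1)(0.8026 - 0.1906i)(0.2639) = (0.2118 - 0.0503i)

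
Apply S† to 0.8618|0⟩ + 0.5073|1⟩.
0.8618|0⟩ - 0.5073i|1⟩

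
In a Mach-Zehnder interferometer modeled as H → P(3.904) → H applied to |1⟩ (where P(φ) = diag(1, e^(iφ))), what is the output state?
(0.8616 + 0.3453i)|0⟩ + (0.1384 - 0.3453i)|1⟩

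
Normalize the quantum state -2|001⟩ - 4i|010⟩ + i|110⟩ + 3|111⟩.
-0.3651|001⟩ - 0.7303i|010⟩ + 0.1826i|110⟩ + 0.5477|111⟩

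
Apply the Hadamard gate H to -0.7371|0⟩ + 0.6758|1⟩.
-0.04335|0⟩ - 0.9991|1⟩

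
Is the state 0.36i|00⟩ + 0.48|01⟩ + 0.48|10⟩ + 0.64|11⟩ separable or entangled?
Entangled

Writing the state as a|00⟩ + b|01⟩ + c|10⟩ + d|11⟩, it is a product state iff ad − bc = 0.
Here (a, b, c, d) = (0.36i, 0.48, 0.48, 0.64): ad − bc = (0.36i)(0.64) − (0.48)(0.48) = (-0.2304 + 0.2304i) ≠ 0, so the state is entangled.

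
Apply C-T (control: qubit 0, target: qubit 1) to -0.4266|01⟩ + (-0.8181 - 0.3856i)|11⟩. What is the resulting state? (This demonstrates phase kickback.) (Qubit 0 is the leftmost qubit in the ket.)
-0.4266|01⟩ + (-0.3058 - 0.8511i)|11⟩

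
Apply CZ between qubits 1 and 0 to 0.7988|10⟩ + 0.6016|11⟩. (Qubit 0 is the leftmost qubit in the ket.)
0.7988|10⟩ - 0.6016|11⟩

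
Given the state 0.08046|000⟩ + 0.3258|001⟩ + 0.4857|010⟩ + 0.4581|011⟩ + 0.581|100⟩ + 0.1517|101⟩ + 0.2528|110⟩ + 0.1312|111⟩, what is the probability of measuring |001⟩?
0.1061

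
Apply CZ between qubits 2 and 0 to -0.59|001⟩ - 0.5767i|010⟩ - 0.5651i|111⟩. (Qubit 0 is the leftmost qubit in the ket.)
-0.59|001⟩ - 0.5767i|010⟩ + 0.5651i|111⟩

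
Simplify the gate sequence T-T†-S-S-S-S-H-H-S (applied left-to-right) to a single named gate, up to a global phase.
S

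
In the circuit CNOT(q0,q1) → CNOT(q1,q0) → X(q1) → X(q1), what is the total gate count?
4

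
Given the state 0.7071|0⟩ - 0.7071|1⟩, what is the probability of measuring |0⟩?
0.5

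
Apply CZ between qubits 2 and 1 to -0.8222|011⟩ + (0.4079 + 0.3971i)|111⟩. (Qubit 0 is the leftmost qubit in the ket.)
0.8222|011⟩ + (-0.4079 - 0.3971i)|111⟩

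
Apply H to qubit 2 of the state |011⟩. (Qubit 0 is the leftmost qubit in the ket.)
1/√2|010⟩ - 1/√2|011⟩

H on qubit 2 mixes each pair of kets that differ only in qubit 2: amplitudes (a, b) of (|…0…⟩, |…1…⟩) become ((a + b)/√2, (a − b)/√2). Kets absent from the input have amplitude 0.
(|010⟩, |011⟩): (a, b) = (0, 1) → (1/√2, -1/√2)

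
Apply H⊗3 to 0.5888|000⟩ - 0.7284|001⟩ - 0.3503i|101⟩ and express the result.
(-0.04936 - 0.1238i)|000⟩ + (0.4657 + 0.1238i)|001⟩ + (-0.04936 - 0.1238i)|010⟩ + (0.4657 + 0.1238i)|011⟩ + (-0.04936 + 0.1238i)|100⟩ + (0.4657 - 0.1238i)|101⟩ + (-0.04936 + 0.1238i)|110⟩ + (0.4657 - 0.1238i)|111⟩

H⊗3 gives amp(|y⟩) = (1/2√2) Σ_x (−1)^(x·y) amp(|x⟩), where x·y is the number of positions in which both x and y have a 1.
|000⟩: (0.5888 - 0.7284 - 0.3503i)/(2√2) = (-0.04936 - 0.1238i)
|001⟩: (0.5888 + 0.7284 + 0.3503i)/(2√2) = (0.4657 + 0.1238i)
|010⟩: (0.5888 - 0.7284 - 0.3503i)/(2√2) = (-0.04936 - 0.1238i)
|011⟩: (0.5888 + 0.7284 + 0.3503i)/(2√2) = (0.4657 + 0.1238i)
|100⟩: (0.5888 - 0.7284 + 0.3503i)/(2√2) = (-0.04936 + 0.1238i)
|101⟩: (0.5888 + 0.7284 - 0.3503i)/(2√2) = (0.4657 - 0.1238i)
|110⟩: (0.5888 - 0.7284 + 0.3503i)/(2√2) = (-0.04936 + 0.1238i)
|111⟩: (0.5888 + 0.7284 - 0.3503i)/(2√2) = (0.4657 - 0.1238i)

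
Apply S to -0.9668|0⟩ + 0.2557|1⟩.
-0.9668|0⟩ + 0.2557i|1⟩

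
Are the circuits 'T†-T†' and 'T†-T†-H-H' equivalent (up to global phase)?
Yes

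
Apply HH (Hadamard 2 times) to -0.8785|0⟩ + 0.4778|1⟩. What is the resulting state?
-0.8785|0⟩ + 0.4778|1⟩

H² = I, so an even number of Hadamards cancels: H^2 = I and the state is unchanged.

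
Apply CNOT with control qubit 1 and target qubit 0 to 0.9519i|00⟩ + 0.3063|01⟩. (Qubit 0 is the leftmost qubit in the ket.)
0.9519i|00⟩ + 0.3063|11⟩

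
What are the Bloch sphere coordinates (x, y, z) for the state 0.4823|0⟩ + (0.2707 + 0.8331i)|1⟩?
(0.2611, 0.8036, -0.5347)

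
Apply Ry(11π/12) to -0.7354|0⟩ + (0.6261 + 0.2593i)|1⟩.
(-0.7167 - 0.2571i)|0⟩ + (-0.6474 + 0.03385i)|1⟩

Ry(11π/12) = [[cos(θ/2), −sin(θ/2)], [sin(θ/2), cos(θ/2)]]; θ = 11π/12, cos(θ/2) ≈ 0.130526, sin(θ/2) ≈ 0.991445.
With a = amp(|0⟩) = -0.7354 and b = amp(|1⟩) = (0.6261 + 0.2593i):
new amp(|0⟩) = (0.130526)·a + (-0.991445)·b = (-0.7167 - 0.2571i)
new amp(|1⟩) = (0.991445)·a + (0.130526)·b = (-0.6474 + 0.03385i)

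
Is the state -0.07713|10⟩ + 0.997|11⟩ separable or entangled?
Separable

Writing the state as a|00⟩ + b|01⟩ + c|10⟩ + d|11⟩, it is a product state iff ad − bc = 0.
Here (a, b, c, d) = (0, 0, -0.07713, 0.997): ad − bc = (0)(0.997) − (0)(-0.07713) = 0, so the state is separable.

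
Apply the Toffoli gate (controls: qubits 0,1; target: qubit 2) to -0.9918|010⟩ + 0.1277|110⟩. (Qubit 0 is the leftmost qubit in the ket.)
-0.9918|010⟩ + 0.1277|111⟩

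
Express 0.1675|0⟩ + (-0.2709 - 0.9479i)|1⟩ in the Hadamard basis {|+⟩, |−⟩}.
(-0.07311 - 0.6703i)|+⟩ + (0.31 + 0.6703i)|−⟩

With |ψ⟩ = α|0⟩ + β|1⟩, the Hadamard-basis coefficients are ⟨+|ψ⟩ = (α + β)/√2 and ⟨−|ψ⟩ = (α − β)/√2.
Here α = 0.1675, β = (-0.2709 - 0.9479i): (α + β)/√2 = (-0.07311 - 0.6703i), (α − β)/√2 = (0.31 + 0.6703i).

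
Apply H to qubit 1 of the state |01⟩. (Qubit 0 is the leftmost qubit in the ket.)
1/√2|00⟩ - 1/√2|01⟩

H on qubit 1 mixes each pair of kets that differ only in qubit 1: amplitudes (a, b) of (|…0…⟩, |…1…⟩) become ((a + b)/√2, (a − b)/√2). Kets absent from the input have amplitude 0.
(|00⟩, |01⟩): (a, b) = (0, 1) → (1/√2, -1/√2)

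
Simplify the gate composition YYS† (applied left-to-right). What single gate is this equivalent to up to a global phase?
S†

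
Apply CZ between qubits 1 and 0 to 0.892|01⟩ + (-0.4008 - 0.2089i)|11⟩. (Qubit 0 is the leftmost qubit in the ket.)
0.892|01⟩ + (0.4008 + 0.2089i)|11⟩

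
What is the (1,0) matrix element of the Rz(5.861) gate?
0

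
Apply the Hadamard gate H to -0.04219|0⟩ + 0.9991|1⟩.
0.6766|0⟩ - 0.7363|1⟩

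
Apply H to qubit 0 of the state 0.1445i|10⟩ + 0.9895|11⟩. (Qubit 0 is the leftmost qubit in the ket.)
0.1022i|00⟩ + 0.6997|01⟩ - 0.1022i|10⟩ - 0.6997|11⟩

H on qubit 0 mixes each pair of kets that differ only in qubit 0: amplitudes (a, b) of (|…0…⟩, |…1…⟩) become ((a + b)/√2, (a − b)/√2). Kets absent from the input have amplitude 0.
(|00⟩, |10⟩): (a, b) = (0, 0.1445i) → (0.1022i, -0.1022i)
(|01⟩, |11⟩): (a, b) = (0, 0.9895) → (0.6997, -0.6997)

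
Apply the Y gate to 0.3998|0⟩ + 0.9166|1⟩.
-0.9166i|0⟩ + 0.3998i|1⟩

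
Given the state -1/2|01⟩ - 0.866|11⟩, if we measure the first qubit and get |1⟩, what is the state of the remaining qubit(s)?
-|1⟩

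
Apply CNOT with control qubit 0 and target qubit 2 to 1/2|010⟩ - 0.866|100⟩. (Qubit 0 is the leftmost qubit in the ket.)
1/2|010⟩ - 0.866|101⟩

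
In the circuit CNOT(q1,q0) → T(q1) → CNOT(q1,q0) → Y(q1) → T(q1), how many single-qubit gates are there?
3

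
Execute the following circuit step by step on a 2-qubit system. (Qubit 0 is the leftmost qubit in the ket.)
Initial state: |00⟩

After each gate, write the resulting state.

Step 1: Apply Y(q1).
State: i|01⟩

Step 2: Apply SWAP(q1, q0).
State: i|10⟩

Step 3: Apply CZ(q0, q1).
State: i|10⟩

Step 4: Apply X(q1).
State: i|11⟩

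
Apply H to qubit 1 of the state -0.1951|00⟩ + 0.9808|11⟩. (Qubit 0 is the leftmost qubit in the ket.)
-0.138|00⟩ - 0.138|01⟩ + 0.6935|10⟩ - 0.6935|11⟩

H on qubit 1 mixes each pair of kets that differ only in qubit 1: amplitudes (a, b) of (|…0…⟩, |…1…⟩) become ((a + b)/√2, (a − b)/√2). Kets absent from the input have amplitude 0.
(|00⟩, |01⟩): (a, b) = (-0.1951, 0) → (-0.138, -0.138)
(|10⟩, |11⟩): (a, b) = (0, 0.9808) → (0.6935, -0.6935)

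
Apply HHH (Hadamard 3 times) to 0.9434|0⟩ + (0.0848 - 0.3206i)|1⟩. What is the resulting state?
(0.727 - 0.2267i)|0⟩ + (0.6071 + 0.2267i)|1⟩

H² = I, so H^3 = H: a single Hadamard. With (a, b) = (0.9434, (0.0848 - 0.3206i)), H gives ((a + b)/√2, (a − b)/√2) = ((0.727 - 0.2267i), (0.6071 + 0.2267i)).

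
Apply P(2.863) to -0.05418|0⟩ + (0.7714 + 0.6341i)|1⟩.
-0.05418|0⟩ + (-0.916 - 0.3975i)|1⟩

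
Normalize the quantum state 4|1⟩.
|1⟩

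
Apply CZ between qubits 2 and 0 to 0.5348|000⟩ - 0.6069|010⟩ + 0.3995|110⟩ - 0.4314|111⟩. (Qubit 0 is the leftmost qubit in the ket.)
0.5348|000⟩ - 0.6069|010⟩ + 0.3995|110⟩ + 0.4314|111⟩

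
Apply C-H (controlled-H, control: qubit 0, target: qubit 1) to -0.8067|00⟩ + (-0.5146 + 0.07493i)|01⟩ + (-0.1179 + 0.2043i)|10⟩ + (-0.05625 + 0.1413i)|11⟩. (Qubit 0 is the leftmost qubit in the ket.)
-0.8067|00⟩ + (-0.5146 + 0.07493i)|01⟩ + (-0.1231 + 0.2444i)|10⟩ + (-0.04359 + 0.04455i)|11⟩

C-H leaves the control-|0⟩ kets |00⟩, |01⟩ unchanged and applies H to qubit 1 on the control-|1⟩ pair (|10⟩, |11⟩).
H = [[1/√2, 1/√2], [1/√2, -1/√2]].
With a = amp(|10⟩) = (-0.1179 + 0.2043i) and b = amp(|11⟩) = (-0.05625 + 0.1413i):
new amp(|10⟩) = (1/√2)·a + (1/√2)·b = (-0.1231 + 0.2444i)
new amp(|11⟩) = (1/√2)·a + (-1/√2)·b = (-0.04359 + 0.04455i)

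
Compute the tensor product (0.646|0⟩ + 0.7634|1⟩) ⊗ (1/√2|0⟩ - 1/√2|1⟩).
0.4568|00⟩ - 0.4568|01⟩ + 0.5398|10⟩ - 0.5398|11⟩

amp(|b₁b₂…⟩) = product of the factor amplitudes for bits b₁, b₂, …; only kets whose every factor amplitude is nonzero survive.
|00⟩: (0.646)(1/√2) = 0.4568
|01⟩: (0.646)(-1/√2) = -0.4568
|10⟩: (0.7634)(1/√2) = 0.5398
|11⟩: (0.7634)(-1/√2) = -0.5398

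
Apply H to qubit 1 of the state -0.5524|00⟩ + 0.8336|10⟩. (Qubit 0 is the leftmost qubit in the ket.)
-0.3906|00⟩ - 0.3906|01⟩ + 0.5894|10⟩ + 0.5894|11⟩

H on qubit 1 mixes each pair of kets that differ only in qubit 1: amplitudes (a, b) of (|…0…⟩, |…1…⟩) become ((a + b)/√2, (a − b)/√2). Kets absent from the input have amplitude 0.
(|00⟩, |01⟩): (a, b) = (-0.5524, 0) → (-0.3906, -0.3906)
(|10⟩, |11⟩): (a, b) = (0.8336, 0) → (0.5894, 0.5894)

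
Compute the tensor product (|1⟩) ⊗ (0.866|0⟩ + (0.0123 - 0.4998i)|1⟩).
0.866|10⟩ + (0.0123 - 0.4998i)|11⟩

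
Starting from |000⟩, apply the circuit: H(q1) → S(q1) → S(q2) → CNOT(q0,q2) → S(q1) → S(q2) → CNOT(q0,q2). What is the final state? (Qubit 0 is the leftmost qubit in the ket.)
1/√2|000⟩ - 1/√2|010⟩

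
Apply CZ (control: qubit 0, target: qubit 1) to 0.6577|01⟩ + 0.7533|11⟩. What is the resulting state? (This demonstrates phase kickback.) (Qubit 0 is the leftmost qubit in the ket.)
0.6577|01⟩ - 0.7533|11⟩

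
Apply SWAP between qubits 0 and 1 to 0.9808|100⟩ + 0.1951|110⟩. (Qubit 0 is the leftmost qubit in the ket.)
0.9808|010⟩ + 0.1951|110⟩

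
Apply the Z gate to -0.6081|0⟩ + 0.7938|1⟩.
-0.6081|0⟩ - 0.7938|1⟩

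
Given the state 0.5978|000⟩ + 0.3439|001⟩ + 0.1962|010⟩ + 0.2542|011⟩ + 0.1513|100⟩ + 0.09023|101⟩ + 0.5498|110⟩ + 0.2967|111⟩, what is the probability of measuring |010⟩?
0.03849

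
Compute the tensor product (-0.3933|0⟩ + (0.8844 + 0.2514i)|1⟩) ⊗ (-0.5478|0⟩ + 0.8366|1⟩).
0.2154|00⟩ - 0.329|01⟩ + (-0.4845 - 0.1377i)|10⟩ + (0.7399 + 0.2103i)|11⟩

amp(|b₁b₂…⟩) = product of the factor amplitudes for bits b₁, b₂, …; only kets whose every factor amplitude is nonzero survive.
|00⟩: (-0.3933)(-0.5478) = 0.2154
|01⟩: (-0.3933)(0.8366) = -0.329
|10⟩: (0.8844 + 0.2514i)(-0.5478) = (-0.4845 - 0.1377i)
|11⟩: (0.8844 + 0.2514i)(0.8366) = (0.7399 + 0.2103i)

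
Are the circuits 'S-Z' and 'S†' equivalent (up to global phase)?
Yes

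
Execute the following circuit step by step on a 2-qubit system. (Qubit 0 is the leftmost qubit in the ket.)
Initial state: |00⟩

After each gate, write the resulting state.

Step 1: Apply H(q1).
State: 1/√2|00⟩ + 1/√2|01⟩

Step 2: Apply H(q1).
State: |00⟩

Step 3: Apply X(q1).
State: |01⟩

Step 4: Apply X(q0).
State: |11⟩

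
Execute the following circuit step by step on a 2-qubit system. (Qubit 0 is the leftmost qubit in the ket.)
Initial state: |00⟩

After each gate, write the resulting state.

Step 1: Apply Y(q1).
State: i|01⟩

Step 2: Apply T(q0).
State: i|01⟩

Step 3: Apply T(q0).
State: i|01⟩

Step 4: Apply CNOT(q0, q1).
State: i|01⟩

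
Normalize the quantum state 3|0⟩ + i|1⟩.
0.9487|0⟩ + 0.3162i|1⟩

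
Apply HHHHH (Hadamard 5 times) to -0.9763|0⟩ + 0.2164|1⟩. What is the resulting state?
-0.5373|0⟩ - 0.8434|1⟩

H² = I, so H^5 = H: a single Hadamard. With (a, b) = (-0.9763, 0.2164), H gives ((a + b)/√2, (a − b)/√2) = (-0.5373, -0.8434).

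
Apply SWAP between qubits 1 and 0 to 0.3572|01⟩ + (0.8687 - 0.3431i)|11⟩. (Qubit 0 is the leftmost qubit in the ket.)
0.3572|10⟩ + (0.8687 - 0.3431i)|11⟩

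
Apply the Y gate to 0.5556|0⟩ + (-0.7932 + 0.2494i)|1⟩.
(0.2494 + 0.7932i)|0⟩ + 0.5556i|1⟩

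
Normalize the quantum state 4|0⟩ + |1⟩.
0.9701|0⟩ + 0.2425|1⟩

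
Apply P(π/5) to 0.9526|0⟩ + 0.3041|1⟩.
0.9526|0⟩ + (0.246 + 0.1787i)|1⟩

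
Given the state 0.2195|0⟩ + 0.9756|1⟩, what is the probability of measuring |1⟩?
0.9518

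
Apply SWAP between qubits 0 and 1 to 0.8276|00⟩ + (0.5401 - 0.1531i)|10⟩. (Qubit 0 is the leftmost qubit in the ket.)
0.8276|00⟩ + (0.5401 - 0.1531i)|01⟩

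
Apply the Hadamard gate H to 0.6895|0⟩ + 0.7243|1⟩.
0.9997|0⟩ - 0.02461|1⟩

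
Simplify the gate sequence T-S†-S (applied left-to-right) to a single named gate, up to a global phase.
T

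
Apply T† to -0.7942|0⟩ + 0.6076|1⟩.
-0.7942|0⟩ + (0.4296 - 0.4296i)|1⟩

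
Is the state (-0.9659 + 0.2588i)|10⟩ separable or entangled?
Separable

Writing the state as a|00⟩ + b|01⟩ + c|10⟩ + d|11⟩, it is a product state iff ad − bc = 0.
Here (a, b, c, d) = (0, 0, (-0.9659 + 0.2588i), 0): ad − bc = (0)(0) − (0)(-0.9659 + 0.2588i) = 0, so the state is separable.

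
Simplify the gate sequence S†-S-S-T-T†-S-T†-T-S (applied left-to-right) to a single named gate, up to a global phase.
S†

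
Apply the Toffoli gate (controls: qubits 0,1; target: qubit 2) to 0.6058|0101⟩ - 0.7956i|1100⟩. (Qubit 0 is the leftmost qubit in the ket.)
0.6058|0101⟩ - 0.7956i|1110⟩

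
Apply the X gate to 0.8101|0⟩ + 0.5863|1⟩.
0.5863|0⟩ + 0.8101|1⟩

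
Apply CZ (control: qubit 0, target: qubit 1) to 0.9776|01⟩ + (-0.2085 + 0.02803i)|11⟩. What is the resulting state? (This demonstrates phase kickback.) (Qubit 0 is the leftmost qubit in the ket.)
0.9776|01⟩ + (0.2085 - 0.02803i)|11⟩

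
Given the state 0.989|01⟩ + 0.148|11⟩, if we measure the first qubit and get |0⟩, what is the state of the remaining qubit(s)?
|1⟩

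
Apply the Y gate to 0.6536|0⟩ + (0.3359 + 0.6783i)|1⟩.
(0.6783 - 0.3359i)|0⟩ + 0.6536i|1⟩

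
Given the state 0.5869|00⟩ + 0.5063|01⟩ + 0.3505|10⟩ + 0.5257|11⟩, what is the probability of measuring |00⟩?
0.3445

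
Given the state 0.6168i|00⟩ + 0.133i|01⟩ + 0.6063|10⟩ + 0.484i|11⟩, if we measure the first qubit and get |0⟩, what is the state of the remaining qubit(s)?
0.9775i|0⟩ + 0.2108i|1⟩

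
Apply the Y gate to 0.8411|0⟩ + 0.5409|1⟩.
-0.5409i|0⟩ + 0.8411i|1⟩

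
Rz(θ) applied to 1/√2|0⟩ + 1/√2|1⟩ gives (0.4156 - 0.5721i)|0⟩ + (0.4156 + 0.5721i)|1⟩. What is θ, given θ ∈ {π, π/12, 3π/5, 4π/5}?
3π/5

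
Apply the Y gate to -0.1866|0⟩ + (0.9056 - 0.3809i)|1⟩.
(-0.3809 - 0.9056i)|0⟩ - 0.1866i|1⟩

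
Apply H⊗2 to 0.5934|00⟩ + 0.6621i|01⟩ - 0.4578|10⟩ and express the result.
(0.0678 + 0.3311i)|00⟩ + (0.0678 - 0.3311i)|01⟩ + (0.5256 + 0.3311i)|10⟩ + (0.5256 - 0.3311i)|11⟩

H⊗2 gives amp(|y⟩) = (1/2) Σ_x (−1)^(x·y) amp(|x⟩), where x·y is the number of positions in which both x and y have a 1.
|00⟩: (0.5934 + 0.6621i - 0.4578)/2 = (0.0678 + 0.3311i)
|01⟩: (0.5934 - 0.6621i - 0.4578)/2 = (0.0678 - 0.3311i)
|10⟩: (0.5934 + 0.6621i + 0.4578)/2 = (0.5256 + 0.3311i)
|11⟩: (0.5934 - 0.6621i + 0.4578)/2 = (0.5256 - 0.3311i)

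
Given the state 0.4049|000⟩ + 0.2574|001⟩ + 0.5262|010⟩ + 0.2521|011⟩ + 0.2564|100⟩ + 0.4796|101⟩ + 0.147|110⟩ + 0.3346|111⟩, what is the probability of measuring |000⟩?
0.1639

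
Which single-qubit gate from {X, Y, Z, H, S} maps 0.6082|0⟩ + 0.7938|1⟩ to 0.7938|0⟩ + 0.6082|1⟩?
X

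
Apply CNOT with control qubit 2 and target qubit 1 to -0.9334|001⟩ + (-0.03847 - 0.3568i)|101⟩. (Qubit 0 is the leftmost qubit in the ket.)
-0.9334|011⟩ + (-0.03847 - 0.3568i)|111⟩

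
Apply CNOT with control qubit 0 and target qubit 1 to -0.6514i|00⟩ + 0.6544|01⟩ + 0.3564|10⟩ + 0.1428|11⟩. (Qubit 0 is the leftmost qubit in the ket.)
-0.6514i|00⟩ + 0.6544|01⟩ + 0.1428|10⟩ + 0.3564|11⟩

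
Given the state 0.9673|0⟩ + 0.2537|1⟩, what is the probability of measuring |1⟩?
0.06436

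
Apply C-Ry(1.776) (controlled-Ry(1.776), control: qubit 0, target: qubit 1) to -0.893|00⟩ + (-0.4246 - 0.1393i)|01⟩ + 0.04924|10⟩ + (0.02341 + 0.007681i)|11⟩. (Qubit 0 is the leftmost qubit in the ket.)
-0.893|00⟩ + (-0.4246 - 0.1393i)|01⟩ + (0.01291 - 0.005959i)|10⟩ + (0.05297 + 0.004846i)|11⟩

C-Ry(1.776) leaves the control-|0⟩ kets |00⟩, |01⟩ unchanged and applies Ry(1.776) to qubit 1 on the control-|1⟩ pair (|10⟩, |11⟩).
Ry(1.776) = [[cos(θ/2), −sin(θ/2)], [sin(θ/2), cos(θ/2)]]; θ = 1.776, cos(θ/2) ≈ 0.630965, sin(θ/2) ≈ 0.775811.
With a = amp(|10⟩) = 0.04924 and b = amp(|11⟩) = (0.02341 + 0.007681i):
new amp(|10⟩) = (0.630965)·a + (-0.775811)·b = (0.01291 - 0.005959i)
new amp(|11⟩) = (0.775811)·a + (0.630965)·b = (0.05297 + 0.004846i)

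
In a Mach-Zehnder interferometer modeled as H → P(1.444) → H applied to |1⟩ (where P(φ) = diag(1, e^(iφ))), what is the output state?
(0.4368 - 0.496i)|0⟩ + (0.5632 + 0.496i)|1⟩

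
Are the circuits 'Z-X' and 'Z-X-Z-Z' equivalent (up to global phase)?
Yes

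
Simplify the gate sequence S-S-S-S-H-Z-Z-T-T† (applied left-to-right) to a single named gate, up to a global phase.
H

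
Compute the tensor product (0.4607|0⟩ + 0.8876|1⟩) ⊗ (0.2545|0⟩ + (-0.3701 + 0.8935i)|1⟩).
0.1172|00⟩ + (-0.1705 + 0.4116i)|01⟩ + 0.2259|10⟩ + (-0.3285 + 0.7931i)|11⟩

amp(|b₁b₂…⟩) = product of the factor amplitudes for bits b₁, b₂, …; only kets whose every factor amplitude is nonzero survive.
|00⟩: (0.4607)(0.2545) = 0.1172
|01⟩: (0.4607)(-0.3701 + 0.8935i) = (-0.1705 + 0.4116i)
|10⟩: (0.8876)(0.2545) = 0.2259
|11⟩: (0.8876)(-0.3701 + 0.8935i) = (-0.3285 + 0.7931i)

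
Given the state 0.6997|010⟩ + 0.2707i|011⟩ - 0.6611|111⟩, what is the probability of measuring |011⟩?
0.07328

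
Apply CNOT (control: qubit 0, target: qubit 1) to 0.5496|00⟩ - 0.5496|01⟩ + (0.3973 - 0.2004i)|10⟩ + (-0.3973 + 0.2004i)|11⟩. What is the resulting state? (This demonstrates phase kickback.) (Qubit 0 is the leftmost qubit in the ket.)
0.5496|00⟩ - 0.5496|01⟩ + (-0.3973 + 0.2004i)|10⟩ + (0.3973 - 0.2004i)|11⟩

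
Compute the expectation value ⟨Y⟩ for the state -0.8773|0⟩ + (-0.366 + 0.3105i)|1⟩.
-0.5448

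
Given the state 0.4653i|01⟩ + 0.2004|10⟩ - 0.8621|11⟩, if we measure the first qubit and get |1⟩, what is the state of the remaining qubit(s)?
0.2264|0⟩ - 0.974|1⟩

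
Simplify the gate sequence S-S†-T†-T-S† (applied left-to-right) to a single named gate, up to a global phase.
S†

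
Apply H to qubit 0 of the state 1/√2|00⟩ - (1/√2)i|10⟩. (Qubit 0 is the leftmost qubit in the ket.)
(1/2 - (1/2)i)|00⟩ + (1/2 + (1/2)i)|10⟩

H on qubit 0 mixes each pair of kets that differ only in qubit 0: amplitudes (a, b) of (|…0…⟩, |…1…⟩) become ((a + b)/√2, (a − b)/√2). Kets absent from the input have amplitude 0.
(|00⟩, |10⟩): (a, b) = (1/√2, -(1/√2)i) → ((1/2 - (1/2)i), (1/2 + (1/2)i))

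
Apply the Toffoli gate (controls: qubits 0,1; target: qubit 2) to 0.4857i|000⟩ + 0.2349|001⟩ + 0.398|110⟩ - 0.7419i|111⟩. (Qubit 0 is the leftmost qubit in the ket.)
0.4857i|000⟩ + 0.2349|001⟩ - 0.7419i|110⟩ + 0.398|111⟩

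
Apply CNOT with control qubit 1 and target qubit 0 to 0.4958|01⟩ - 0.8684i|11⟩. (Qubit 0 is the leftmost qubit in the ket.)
-0.8684i|01⟩ + 0.4958|11⟩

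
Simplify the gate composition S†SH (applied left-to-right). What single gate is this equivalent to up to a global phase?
H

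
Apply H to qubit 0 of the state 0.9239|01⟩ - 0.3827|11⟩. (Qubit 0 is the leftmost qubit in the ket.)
0.3827|01⟩ + 0.9239|11⟩

H on qubit 0 mixes each pair of kets that differ only in qubit 0: amplitudes (a, b) of (|…0…⟩, |…1…⟩) become ((a + b)/√2, (a − b)/√2). Kets absent from the input have amplitude 0.
(|01⟩, |11⟩): (a, b) = (0.9239, -0.3827) → (0.3827, 0.9239)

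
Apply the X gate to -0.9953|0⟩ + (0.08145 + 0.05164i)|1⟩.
(0.08145 + 0.05164i)|0⟩ - 0.9953|1⟩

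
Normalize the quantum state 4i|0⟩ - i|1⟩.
0.9701i|0⟩ - 0.2425i|1⟩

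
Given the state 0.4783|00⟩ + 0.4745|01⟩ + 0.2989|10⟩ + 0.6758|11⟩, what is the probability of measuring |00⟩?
0.2288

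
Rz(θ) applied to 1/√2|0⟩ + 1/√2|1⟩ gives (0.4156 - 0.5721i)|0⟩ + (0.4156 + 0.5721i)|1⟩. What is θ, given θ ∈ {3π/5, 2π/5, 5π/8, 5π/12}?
3π/5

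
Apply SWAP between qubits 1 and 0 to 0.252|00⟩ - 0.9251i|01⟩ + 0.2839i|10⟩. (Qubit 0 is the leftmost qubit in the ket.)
0.252|00⟩ + 0.2839i|01⟩ - 0.9251i|10⟩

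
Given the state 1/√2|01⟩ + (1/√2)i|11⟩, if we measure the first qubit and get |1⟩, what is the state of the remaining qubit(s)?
i|1⟩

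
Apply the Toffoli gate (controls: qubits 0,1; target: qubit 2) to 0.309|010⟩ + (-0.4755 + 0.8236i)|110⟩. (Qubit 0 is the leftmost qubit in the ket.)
0.309|010⟩ + (-0.4755 + 0.8236i)|111⟩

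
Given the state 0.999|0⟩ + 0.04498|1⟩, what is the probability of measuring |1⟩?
0.002023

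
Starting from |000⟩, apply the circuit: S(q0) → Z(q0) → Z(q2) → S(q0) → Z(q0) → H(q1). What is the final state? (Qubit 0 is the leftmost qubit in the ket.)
1/√2|000⟩ + 1/√2|010⟩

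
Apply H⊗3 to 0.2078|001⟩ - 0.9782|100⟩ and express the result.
-0.2724|000⟩ - 0.4193|001⟩ - 0.2724|010⟩ - 0.4193|011⟩ + 0.4193|100⟩ + 0.2724|101⟩ + 0.4193|110⟩ + 0.2724|111⟩

H⊗3 gives amp(|y⟩) = (1/2√2) Σ_x (−1)^(x·y) amp(|x⟩), where x·y is the number of positions in which both x and y have a 1.
|000⟩: (0.2078 - 0.9782)/(2√2) = -0.2724
|001⟩: (-0.2078 - 0.9782)/(2√2) = -0.4193
|010⟩: (0.2078 - 0.9782)/(2√2) = -0.2724
|011⟩: (-0.2078 - 0.9782)/(2√2) = -0.4193
|100⟩: (0.2078 + 0.9782)/(2√2) = 0.4193
|101⟩: (-0.2078 + 0.9782)/(2√2) = 0.2724
|110⟩: (0.2078 + 0.9782)/(2√2) = 0.4193
|111⟩: (-0.2078 + 0.9782)/(2√2) = 0.2724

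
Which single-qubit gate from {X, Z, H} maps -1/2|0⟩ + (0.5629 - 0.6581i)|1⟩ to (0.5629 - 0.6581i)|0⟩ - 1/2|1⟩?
X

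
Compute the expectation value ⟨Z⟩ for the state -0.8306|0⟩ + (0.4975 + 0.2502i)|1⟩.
0.3798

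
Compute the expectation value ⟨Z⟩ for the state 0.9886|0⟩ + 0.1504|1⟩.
0.9547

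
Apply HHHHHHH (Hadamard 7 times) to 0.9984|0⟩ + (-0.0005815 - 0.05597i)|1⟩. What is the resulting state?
(0.7056 - 0.03958i)|0⟩ + (0.7064 + 0.03958i)|1⟩

H² = I, so H^7 = H: a single Hadamard. With (a, b) = (0.9984, (-0.0005815 - 0.05597i)), H gives ((a + b)/√2, (a − b)/√2) = ((0.7056 - 0.03958i), (0.7064 + 0.03958i)).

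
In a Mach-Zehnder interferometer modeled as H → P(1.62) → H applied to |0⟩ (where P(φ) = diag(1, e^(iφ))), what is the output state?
(0.4754 + 0.4994i)|0⟩ + (0.5246 - 0.4994i)|1⟩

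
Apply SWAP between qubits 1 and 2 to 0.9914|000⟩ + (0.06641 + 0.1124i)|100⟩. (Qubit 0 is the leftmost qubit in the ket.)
0.9914|000⟩ + (0.06641 + 0.1124i)|100⟩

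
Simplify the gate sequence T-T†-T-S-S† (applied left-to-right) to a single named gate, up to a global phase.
T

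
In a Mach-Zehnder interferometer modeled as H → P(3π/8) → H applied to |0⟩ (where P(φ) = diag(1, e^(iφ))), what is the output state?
(0.6913 + 0.4619i)|0⟩ + (0.3087 - 0.4619i)|1⟩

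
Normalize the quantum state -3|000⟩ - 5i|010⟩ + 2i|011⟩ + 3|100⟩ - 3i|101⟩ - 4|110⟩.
-1/√8|000⟩ - 0.5893i|010⟩ + 0.2357i|011⟩ + 1/√8|100⟩ - (1/√8)i|101⟩ - 0.4714|110⟩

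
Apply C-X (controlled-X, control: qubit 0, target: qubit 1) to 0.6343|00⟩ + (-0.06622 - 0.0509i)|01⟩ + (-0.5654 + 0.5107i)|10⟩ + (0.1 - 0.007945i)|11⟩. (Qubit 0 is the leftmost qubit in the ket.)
0.6343|00⟩ + (-0.06622 - 0.0509i)|01⟩ + (0.1 - 0.007945i)|10⟩ + (-0.5654 + 0.5107i)|11⟩

C-X leaves the control-|0⟩ kets |00⟩, |01⟩ unchanged and applies X to qubit 1 on the control-|1⟩ pair (|10⟩, |11⟩).
X = [[0, 1], [1, 0]].
With a = amp(|10⟩) = (-0.5654 + 0.5107i) and b = amp(|11⟩) = (0.1 - 0.007945i):
new amp(|10⟩) = (1)·b = (0.1 - 0.007945i)
new amp(|11⟩) = (1)·a = (-0.5654 + 0.5107i)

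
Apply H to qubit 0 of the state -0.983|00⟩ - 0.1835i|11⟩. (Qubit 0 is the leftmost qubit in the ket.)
-0.6951|00⟩ - 0.1298i|01⟩ - 0.6951|10⟩ + 0.1298i|11⟩

H on qubit 0 mixes each pair of kets that differ only in qubit 0: amplitudes (a, b) of (|…0…⟩, |…1…⟩) become ((a + b)/√2, (a − b)/√2). Kets absent from the input have amplitude 0.
(|00⟩, |10⟩): (a, b) = (-0.983, 0) → (-0.6951, -0.6951)
(|01⟩, |11⟩): (a, b) = (0, -0.1835i) → (-0.1298i, 0.1298i)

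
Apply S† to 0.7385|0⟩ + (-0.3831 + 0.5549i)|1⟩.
0.7385|0⟩ + (0.5549 + 0.3831i)|1⟩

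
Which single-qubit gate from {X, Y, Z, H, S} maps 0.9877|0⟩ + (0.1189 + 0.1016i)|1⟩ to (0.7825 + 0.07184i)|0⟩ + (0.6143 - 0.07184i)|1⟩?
H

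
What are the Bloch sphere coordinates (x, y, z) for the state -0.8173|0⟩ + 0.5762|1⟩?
(-0.9419, 0, 0.336)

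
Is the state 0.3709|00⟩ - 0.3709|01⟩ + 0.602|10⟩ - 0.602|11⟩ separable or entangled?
Separable

Writing the state as a|00⟩ + b|01⟩ + c|10⟩ + d|11⟩, it is a product state iff ad − bc = 0.
Here (a, b, c, d) = (0.3709, -0.3709, 0.602, -0.602): ad − bc = (0.3709)(-0.602) − (-0.3709)(0.602) = 0, so the state is separable.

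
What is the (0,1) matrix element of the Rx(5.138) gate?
-0.5418i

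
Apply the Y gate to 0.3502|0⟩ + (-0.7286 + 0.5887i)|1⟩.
(0.5887 + 0.7286i)|0⟩ + 0.3502i|1⟩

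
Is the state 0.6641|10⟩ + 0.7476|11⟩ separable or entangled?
Separable

Writing the state as a|00⟩ + b|01⟩ + c|10⟩ + d|11⟩, it is a product state iff ad − bc = 0.
Here (a, b, c, d) = (0, 0, 0.6641, 0.7476): ad − bc = (0)(0.7476) − (0)(0.6641) = 0, so the state is separable.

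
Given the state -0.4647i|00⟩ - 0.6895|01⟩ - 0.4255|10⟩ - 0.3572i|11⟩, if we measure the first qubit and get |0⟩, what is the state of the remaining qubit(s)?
-0.5589i|0⟩ - 0.8292|1⟩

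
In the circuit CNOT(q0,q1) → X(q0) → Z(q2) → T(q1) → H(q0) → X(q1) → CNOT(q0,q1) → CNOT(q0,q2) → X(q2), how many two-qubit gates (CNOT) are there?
3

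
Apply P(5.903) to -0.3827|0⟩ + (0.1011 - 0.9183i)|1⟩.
-0.3827|0⟩ + (-0.2469 - 0.8902i)|1⟩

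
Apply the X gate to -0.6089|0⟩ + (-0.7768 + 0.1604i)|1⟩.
(-0.7768 + 0.1604i)|0⟩ - 0.6089|1⟩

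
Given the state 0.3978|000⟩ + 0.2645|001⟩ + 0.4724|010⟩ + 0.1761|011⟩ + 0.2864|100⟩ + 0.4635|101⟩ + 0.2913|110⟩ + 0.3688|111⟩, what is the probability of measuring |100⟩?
0.08202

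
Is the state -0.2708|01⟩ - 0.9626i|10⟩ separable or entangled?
Entangled

Writing the state as a|00⟩ + b|01⟩ + c|10⟩ + d|11⟩, it is a product state iff ad − bc = 0.
Here (a, b, c, d) = (0, -0.2708, -0.9626i, 0): ad − bc = (0)(0) − (-0.2708)(-0.9626i) = -0.2607i ≠ 0, so the state is entangled.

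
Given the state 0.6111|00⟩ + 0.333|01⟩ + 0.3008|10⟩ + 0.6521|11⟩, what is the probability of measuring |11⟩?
0.4252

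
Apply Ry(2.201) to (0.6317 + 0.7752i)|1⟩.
(-0.5631 - 0.691i)|0⟩ + (0.2863 + 0.3513i)|1⟩

Ry(2.201) = [[cos(θ/2), −sin(θ/2)], [sin(θ/2), cos(θ/2)]]; θ = 2.201, cos(θ/2) ≈ 0.45315, sin(θ/2) ≈ 0.891434.
With a = amp(|0⟩) = 0 and b = amp(|1⟩) = (0.6317 + 0.7752i):
new amp(|0⟩) = (0.45315)·a + (-0.891434)·b = (-0.5631 - 0.691i)
new amp(|1⟩) = (0.891434)·a + (0.45315)·b = (0.2863 + 0.3513i)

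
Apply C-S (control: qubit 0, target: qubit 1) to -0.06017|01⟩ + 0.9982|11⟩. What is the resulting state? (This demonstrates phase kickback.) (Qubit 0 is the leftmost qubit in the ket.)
-0.06017|01⟩ + 0.9982i|11⟩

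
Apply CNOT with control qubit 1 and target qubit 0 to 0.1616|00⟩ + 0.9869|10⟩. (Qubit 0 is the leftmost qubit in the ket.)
0.1616|00⟩ + 0.9869|10⟩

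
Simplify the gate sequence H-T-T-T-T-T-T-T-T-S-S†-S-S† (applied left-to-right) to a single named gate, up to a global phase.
H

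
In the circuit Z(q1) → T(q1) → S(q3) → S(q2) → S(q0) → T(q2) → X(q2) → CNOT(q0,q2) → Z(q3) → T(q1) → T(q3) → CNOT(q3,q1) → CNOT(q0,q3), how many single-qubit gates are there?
10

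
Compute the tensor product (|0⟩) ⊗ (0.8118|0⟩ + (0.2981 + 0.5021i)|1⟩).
0.8118|00⟩ + (0.2981 + 0.5021i)|01⟩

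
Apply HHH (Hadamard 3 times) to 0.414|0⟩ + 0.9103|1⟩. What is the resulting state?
0.9364|0⟩ - 0.3509|1⟩

H² = I, so H^3 = H: a single Hadamard. With (a, b) = (0.414, 0.9103), H gives ((a + b)/√2, (a − b)/√2) = (0.9364, -0.3509).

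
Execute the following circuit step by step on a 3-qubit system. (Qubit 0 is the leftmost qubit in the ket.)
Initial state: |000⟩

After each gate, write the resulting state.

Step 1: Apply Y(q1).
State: i|010⟩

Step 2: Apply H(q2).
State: (1/√2)i|010⟩ + (1/√2)i|011⟩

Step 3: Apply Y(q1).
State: 1/√2|000⟩ + 1/√2|001⟩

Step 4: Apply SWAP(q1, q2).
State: 1/√2|000⟩ + 1/√2|010⟩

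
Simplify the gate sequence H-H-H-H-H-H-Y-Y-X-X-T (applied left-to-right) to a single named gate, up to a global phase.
T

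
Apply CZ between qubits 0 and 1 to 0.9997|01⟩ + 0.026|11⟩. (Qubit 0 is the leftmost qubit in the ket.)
0.9997|01⟩ - 0.026|11⟩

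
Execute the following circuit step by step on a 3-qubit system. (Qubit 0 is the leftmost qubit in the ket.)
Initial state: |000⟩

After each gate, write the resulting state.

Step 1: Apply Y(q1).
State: i|010⟩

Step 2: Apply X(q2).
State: i|011⟩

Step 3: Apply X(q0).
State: i|111⟩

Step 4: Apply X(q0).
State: i|011⟩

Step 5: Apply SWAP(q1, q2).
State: i|011⟩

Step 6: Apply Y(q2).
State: |010⟩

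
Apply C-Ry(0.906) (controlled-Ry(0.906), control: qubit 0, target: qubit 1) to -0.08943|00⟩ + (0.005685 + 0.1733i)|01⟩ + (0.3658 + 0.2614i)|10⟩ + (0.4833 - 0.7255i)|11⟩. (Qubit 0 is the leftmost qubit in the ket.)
-0.08943|00⟩ + (0.005685 + 0.1733i)|01⟩ + (0.1174 + 0.5526i)|10⟩ + (0.5947 - 0.5379i)|11⟩

C-Ry(0.906) leaves the control-|0⟩ kets |00⟩, |01⟩ unchanged and applies Ry(0.906) to qubit 1 on the control-|1⟩ pair (|10⟩, |11⟩).
Ry(0.906) = [[cos(θ/2), −sin(θ/2)], [sin(θ/2), cos(θ/2)]]; θ = 0.906, cos(θ/2) ≈ 0.899138, sin(θ/2) ≈ 0.437665.
With a = amp(|10⟩) = (0.3658 + 0.2614i) and b = amp(|11⟩) = (0.4833 - 0.7255i):
new amp(|10⟩) = (0.899138)·a + (-0.437665)·b = (0.1174 + 0.5526i)
new amp(|11⟩) = (0.437665)·a + (0.899138)·b = (0.5947 - 0.5379i)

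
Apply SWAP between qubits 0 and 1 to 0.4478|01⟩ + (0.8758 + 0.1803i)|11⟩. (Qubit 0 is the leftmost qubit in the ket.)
0.4478|10⟩ + (0.8758 + 0.1803i)|11⟩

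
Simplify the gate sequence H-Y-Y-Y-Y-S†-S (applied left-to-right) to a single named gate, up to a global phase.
H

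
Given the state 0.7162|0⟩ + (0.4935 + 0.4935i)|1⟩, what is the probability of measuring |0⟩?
0.5129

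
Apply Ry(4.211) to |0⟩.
-0.5096|0⟩ + 0.8604|1⟩

Ry(4.211) = [[cos(θ/2), −sin(θ/2)], [sin(θ/2), cos(θ/2)]]; θ = 4.211, cos(θ/2) ≈ -0.509586, sin(θ/2) ≈ 0.86042.
With a = amp(|0⟩) = 1 and b = amp(|1⟩) = 0:
new amp(|0⟩) = (-0.509586)·a + (-0.86042)·b = -0.5096
new amp(|1⟩) = (0.86042)·a + (-0.509586)·b = 0.8604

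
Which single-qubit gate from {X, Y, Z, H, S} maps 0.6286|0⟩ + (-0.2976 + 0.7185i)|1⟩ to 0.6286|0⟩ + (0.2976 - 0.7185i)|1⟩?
Z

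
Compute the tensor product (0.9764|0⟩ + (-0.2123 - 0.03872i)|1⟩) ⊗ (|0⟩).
0.9764|00⟩ + (-0.2123 - 0.03872i)|10⟩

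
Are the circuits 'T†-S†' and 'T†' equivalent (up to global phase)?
No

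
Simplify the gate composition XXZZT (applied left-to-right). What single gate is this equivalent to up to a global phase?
T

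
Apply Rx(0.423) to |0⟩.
0.9777|0⟩ - 0.2099i|1⟩

Rx(0.423) = [[cos(θ/2), −i·sin(θ/2)], [−i·sin(θ/2), cos(θ/2)]]; θ = 0.423, cos(θ/2) ≈ 0.977717, sin(θ/2) ≈ 0.209927.
With a = amp(|0⟩) = 1 and b = amp(|1⟩) = 0:
new amp(|0⟩) = (0.977717)·a + (-0.209927i)·b = 0.9777
new amp(|1⟩) = (-0.209927i)·a + (0.977717)·b = -0.2099i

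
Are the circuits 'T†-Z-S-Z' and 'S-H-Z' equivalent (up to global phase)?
No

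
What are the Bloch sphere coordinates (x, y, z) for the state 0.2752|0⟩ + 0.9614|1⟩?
(0.5292, 0, -0.8486)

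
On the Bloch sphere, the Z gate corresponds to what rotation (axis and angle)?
Rotation by π around the z-axis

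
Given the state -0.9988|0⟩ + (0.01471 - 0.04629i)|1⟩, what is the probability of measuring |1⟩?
0.002359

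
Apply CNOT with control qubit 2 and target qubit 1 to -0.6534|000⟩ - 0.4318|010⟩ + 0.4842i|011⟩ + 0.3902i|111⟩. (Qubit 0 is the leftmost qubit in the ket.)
-0.6534|000⟩ + 0.4842i|001⟩ - 0.4318|010⟩ + 0.3902i|101⟩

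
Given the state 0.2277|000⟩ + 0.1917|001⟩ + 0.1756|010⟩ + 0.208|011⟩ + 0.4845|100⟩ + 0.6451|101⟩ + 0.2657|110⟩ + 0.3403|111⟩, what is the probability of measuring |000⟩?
0.05185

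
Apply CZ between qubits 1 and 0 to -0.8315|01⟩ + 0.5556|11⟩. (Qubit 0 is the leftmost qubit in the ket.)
-0.8315|01⟩ - 0.5556|11⟩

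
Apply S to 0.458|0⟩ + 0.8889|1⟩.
0.458|0⟩ + 0.8889i|1⟩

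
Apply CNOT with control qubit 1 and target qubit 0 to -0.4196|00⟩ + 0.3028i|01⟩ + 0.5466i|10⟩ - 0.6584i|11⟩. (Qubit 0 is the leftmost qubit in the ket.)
-0.4196|00⟩ - 0.6584i|01⟩ + 0.5466i|10⟩ + 0.3028i|11⟩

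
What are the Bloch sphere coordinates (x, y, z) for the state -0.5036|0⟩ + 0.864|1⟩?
(-0.8702, 0, -0.4929)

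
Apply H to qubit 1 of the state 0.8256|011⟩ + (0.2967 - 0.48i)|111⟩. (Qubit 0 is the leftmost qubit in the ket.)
0.5838|001⟩ - 0.5838|011⟩ + (0.2098 - 0.3394i)|101⟩ + (-0.2098 + 0.3394i)|111⟩

H on qubit 1 mixes each pair of kets that differ only in qubit 1: amplitudes (a, b) of (|…0…⟩, |…1…⟩) become ((a + b)/√2, (a − b)/√2). Kets absent from the input have amplitude 0.
(|001⟩, |011⟩): (a, b) = (0, 0.8256) → (0.5838, -0.5838)
(|101⟩, |111⟩): (a, b) = (0, (0.2967 - 0.48i)) → ((0.2098 - 0.3394i), (-0.2098 + 0.3394i))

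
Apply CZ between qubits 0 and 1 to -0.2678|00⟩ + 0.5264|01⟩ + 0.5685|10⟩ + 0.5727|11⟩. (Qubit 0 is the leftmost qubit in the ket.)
-0.2678|00⟩ + 0.5264|01⟩ + 0.5685|10⟩ - 0.5727|11⟩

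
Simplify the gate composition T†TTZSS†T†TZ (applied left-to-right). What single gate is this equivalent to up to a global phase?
T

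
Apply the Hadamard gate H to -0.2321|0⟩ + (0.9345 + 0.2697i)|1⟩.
(0.4967 + 0.1907i)|0⟩ + (-0.8249 - 0.1907i)|1⟩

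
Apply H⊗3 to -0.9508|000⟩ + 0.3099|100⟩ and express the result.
-0.2266|000⟩ - 0.2266|001⟩ - 0.2266|010⟩ - 0.2266|011⟩ - 0.4457|100⟩ - 0.4457|101⟩ - 0.4457|110⟩ - 0.4457|111⟩

H⊗3 gives amp(|y⟩) = (1/2√2) Σ_x (−1)^(x·y) amp(|x⟩), where x·y is the number of positions in which both x and y have a 1.
|000⟩: (-0.9508 + 0.3099)/(2√2) = -0.2266
|001⟩: (-0.9508 + 0.3099)/(2√2) = -0.2266
|010⟩: (-0.9508 + 0.3099)/(2√2) = -0.2266
|011⟩: (-0.9508 + 0.3099)/(2√2) = -0.2266
|100⟩: (-0.9508 - 0.3099)/(2√2) = -0.4457
|101⟩: (-0.9508 - 0.3099)/(2√2) = -0.4457
|110⟩: (-0.9508 - 0.3099)/(2√2) = -0.4457
|111⟩: (-0.9508 - 0.3099)/(2√2) = -0.4457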